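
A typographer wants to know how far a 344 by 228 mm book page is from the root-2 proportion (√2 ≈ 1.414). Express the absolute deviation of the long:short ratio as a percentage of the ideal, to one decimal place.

6.7%

Ratio = 344 / 228 ≈ 1.5088.
Ideal root-2 ≈ 1.4142. |1.5088 − 1.4142| / 1.4142 ≈ 6.69% → 6.7%.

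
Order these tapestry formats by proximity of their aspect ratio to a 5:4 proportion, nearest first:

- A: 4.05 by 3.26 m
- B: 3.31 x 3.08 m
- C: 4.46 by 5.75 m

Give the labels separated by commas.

A, C, B

A: 4.05/3.26 ≈ 1.242 → |1.242 − 1.250| = 0.008
B: 3.31/3.08 ≈ 1.075 → |1.075 − 1.250| = 0.175
C: 5.75/4.46 ≈ 1.289 → |1.289 − 1.250| = 0.039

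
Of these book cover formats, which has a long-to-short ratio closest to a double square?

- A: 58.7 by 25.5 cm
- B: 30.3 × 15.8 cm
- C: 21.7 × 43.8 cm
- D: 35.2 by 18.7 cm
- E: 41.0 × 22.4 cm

Ratios (long/short): A ≈ 2.302; B ≈ 1.918; C ≈ 2.018; D ≈ 1.882; E ≈ 1.830.
2:1 ≈ 2.000; option C is nearest (Δ 0.018).

C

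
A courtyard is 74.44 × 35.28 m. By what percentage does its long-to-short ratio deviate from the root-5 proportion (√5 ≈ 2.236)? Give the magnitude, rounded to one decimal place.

Ratio = 74.44 / 35.28 ≈ 2.1100.
Ideal root-5 ≈ 2.2361. |2.1100 − 2.2361| / 2.2361 ≈ 5.64% → 5.6%.

5.6%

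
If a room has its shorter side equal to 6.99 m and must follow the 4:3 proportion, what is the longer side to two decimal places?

9.32 m

4:3 ≈ 1.33333.
Longer side = 6.99 × 1.33333 ≈ 9.3200 → 9.32 m.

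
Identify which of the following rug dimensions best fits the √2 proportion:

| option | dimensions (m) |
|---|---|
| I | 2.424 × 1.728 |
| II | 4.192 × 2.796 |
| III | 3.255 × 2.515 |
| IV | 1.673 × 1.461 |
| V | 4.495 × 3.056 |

Target root-2 ≈ 1.414.
I: 1.403 (Δ0.011)  II: 1.499 (Δ0.085)  III: 1.294 (Δ0.120)  IV: 1.145 (Δ0.269)  V: 1.471 (Δ0.057)

I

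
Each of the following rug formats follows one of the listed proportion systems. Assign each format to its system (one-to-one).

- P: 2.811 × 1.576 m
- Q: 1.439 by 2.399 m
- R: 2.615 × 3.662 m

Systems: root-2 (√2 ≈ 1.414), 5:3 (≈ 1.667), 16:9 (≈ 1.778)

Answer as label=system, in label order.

P=16:9, Q=5:3, R=root-2

Ratios: P ≈ 1.784; Q ≈ 1.667; R ≈ 1.400.
Targets: root-2 ≈ 1.414; 5:3 ≈ 1.667; 16:9 ≈ 1.778.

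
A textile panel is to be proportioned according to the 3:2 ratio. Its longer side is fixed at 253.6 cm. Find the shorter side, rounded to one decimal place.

3:2 = 1.50000.
Shorter side = 253.6 ÷ 1.50000 ≈ 169.067 → 169.1 cm.

169.1 cm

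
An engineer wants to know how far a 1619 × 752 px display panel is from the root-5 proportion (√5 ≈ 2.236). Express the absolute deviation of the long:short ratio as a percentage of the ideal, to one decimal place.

Ratio = 1619 / 752 ≈ 2.1529.
Ideal root-5 ≈ 2.2361. |2.1529 − 2.2361| / 2.2361 ≈ 3.72% → 3.7%.

3.7%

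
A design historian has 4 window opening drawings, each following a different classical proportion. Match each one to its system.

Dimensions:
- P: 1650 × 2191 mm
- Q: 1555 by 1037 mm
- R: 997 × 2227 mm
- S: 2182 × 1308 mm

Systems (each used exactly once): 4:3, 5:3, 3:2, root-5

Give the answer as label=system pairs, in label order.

P = 2191/1650 ≈ 1.328 → 4:3 (1.333)
Q = 1555/1037 ≈ 1.500 → 3:2 (1.500)
R = 2227/997 ≈ 2.234 → root-5 (2.236)
S = 2182/1308 ≈ 1.668 → 5:3 (1.667)

P=4:3, Q=3:2, R=root-5, S=5:3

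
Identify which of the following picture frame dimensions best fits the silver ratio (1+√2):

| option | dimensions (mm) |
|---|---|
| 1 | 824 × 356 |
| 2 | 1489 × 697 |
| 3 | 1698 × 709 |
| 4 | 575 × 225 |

Target silver ratio ≈ 2.414.
1: 2.315 (Δ0.099)  2: 2.136 (Δ0.278)  3: 2.395 (Δ0.019)  4: 2.556 (Δ0.142)

3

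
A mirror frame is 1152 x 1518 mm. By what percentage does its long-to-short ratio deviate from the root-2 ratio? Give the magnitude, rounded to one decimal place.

Ratio = 1518 / 1152 ≈ 1.3177.
Ideal root-2 ≈ 1.4142. |1.3177 − 1.4142| / 1.4142 ≈ 6.82% → 6.8%.

6.8%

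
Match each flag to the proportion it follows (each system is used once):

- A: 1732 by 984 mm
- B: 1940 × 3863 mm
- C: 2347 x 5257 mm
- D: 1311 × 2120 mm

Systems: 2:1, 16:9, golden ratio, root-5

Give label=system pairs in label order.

A=16:9, B=2:1, C=root-5, D=golden ratio

A = 1732/984 ≈ 1.760 → 16:9 (1.778)
B = 3863/1940 ≈ 1.991 → 2:1 (2.000)
C = 5257/2347 ≈ 2.240 → root-5 (2.236)
D = 2120/1311 ≈ 1.617 → golden ratio (1.618)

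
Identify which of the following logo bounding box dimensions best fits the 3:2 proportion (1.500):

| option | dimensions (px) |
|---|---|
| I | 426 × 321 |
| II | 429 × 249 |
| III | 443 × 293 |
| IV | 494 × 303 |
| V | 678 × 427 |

III

Ratios (long/short): I ≈ 1.327; II ≈ 1.723; III ≈ 1.512; IV ≈ 1.630; V ≈ 1.588.
3:2 ≈ 1.500; option III is nearest (Δ 0.012).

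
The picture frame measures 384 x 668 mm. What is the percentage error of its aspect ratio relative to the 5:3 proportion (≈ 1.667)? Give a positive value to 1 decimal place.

4.4%

Ratio = 668 / 384 ≈ 1.7396.
Ideal 5:3 ≈ 1.6667. |1.7396 − 1.6667| / 1.6667 ≈ 4.37% → 4.4%.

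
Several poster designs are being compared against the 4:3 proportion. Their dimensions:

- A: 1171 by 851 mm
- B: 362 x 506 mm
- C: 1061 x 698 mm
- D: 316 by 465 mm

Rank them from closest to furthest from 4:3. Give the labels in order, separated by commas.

Ratios: A = 1171 / 851 ≈ 1.376; B = 506 / 362 ≈ 1.398; C = 1061 / 698 ≈ 1.520; D = 465 / 316 ≈ 1.472.
|Δ from 1.333|: A 0.043; B 0.065; C 0.187; D 0.139.

A, B, D, C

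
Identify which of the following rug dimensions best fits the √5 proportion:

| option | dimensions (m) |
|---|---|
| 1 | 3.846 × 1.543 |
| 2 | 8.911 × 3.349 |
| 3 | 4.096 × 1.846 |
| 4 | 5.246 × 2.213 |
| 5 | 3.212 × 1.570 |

3

Ratios (long/short): 1 ≈ 2.493; 2 ≈ 2.661; 3 ≈ 2.219; 4 ≈ 2.371; 5 ≈ 2.046.
root-5 ≈ 2.236; option 3 is nearest (Δ 0.017).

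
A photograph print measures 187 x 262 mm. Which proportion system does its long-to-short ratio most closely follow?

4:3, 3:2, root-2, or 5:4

root-2

262/187 ≈ 1.401. Nearest candidates are root-2 (1.414, off by 0.013) and 4:3 (1.333, off by 0.068).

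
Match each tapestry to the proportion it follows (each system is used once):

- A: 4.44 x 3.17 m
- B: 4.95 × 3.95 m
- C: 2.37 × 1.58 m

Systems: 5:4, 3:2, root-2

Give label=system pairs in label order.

A = 4.44/3.17 ≈ 1.401 → root-2 (1.414)
B = 4.95/3.95 ≈ 1.253 → 5:4 (1.250)
C = 2.37/1.58 ≈ 1.500 → 3:2 (1.500)

A=root-2, B=5:4, C=3:2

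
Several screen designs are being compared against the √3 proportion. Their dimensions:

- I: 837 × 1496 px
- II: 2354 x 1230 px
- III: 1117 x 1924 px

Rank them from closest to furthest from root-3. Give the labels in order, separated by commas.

III, I, II

I: 1496/837 ≈ 1.787 → |1.787 − 1.732| = 0.055
II: 2354/1230 ≈ 1.914 → |1.914 − 1.732| = 0.182
III: 1924/1117 ≈ 1.722 → |1.722 − 1.732| = 0.010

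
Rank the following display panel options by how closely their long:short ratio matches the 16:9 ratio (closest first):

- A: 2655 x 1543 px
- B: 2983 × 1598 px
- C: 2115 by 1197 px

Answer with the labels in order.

Ratios: A = 2655 / 1543 ≈ 1.721; B = 2983 / 1598 ≈ 1.867; C = 2115 / 1197 ≈ 1.767.
|Δ from 1.778|: A 0.057; B 0.089; C 0.011.

C, A, B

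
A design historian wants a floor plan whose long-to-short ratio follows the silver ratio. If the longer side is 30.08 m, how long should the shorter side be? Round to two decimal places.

12.46 m

silver ratio ≈ 2.41421.
Shorter side = 30.08 ÷ 2.41421 ≈ 12.4596 → 12.46 m.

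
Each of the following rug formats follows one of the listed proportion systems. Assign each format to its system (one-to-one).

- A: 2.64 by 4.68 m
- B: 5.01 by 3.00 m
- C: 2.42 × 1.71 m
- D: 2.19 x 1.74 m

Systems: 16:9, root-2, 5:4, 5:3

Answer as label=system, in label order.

A = 4.68/2.64 ≈ 1.773 → 16:9 (1.778)
B = 5.01/3.00 ≈ 1.670 → 5:3 (1.667)
C = 2.42/1.71 ≈ 1.415 → root-2 (1.414)
D = 2.19/1.74 ≈ 1.259 → 5:4 (1.250)

A=16:9, B=5:3, C=root-2, D=5:4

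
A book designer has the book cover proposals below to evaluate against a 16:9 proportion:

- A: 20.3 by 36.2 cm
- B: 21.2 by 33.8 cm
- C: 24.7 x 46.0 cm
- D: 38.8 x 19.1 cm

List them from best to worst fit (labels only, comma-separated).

Ratios: A = 36.2 / 20.3 ≈ 1.783; B = 33.8 / 21.2 ≈ 1.594; C = 46.0 / 24.7 ≈ 1.862; D = 38.8 / 19.1 ≈ 2.031.
|Δ from 1.778|: A 0.005; B 0.184; C 0.084; D 0.253.

A, C, B, D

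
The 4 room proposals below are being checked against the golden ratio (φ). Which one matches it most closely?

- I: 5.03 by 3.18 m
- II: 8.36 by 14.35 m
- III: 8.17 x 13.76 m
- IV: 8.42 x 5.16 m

Ratios (long/short): I ≈ 1.582; II ≈ 1.717; III ≈ 1.684; IV ≈ 1.632.
golden ratio ≈ 1.618; option IV is nearest (Δ 0.014).

IV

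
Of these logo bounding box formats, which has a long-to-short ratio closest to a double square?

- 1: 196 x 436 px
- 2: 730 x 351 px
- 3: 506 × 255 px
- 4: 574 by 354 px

Target 2:1 ≈ 2.000.
1: 2.224 (Δ0.224)  2: 2.080 (Δ0.080)  3: 1.984 (Δ0.016)  4: 1.621 (Δ0.379)

3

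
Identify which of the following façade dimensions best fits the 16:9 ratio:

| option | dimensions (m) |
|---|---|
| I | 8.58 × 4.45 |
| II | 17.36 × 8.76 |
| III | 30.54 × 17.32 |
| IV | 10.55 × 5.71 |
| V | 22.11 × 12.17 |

III

Target 16:9 ≈ 1.778.
I: 1.928 (Δ0.150)  II: 1.982 (Δ0.204)  III: 1.763 (Δ0.015)  IV: 1.848 (Δ0.070)  V: 1.817 (Δ0.039)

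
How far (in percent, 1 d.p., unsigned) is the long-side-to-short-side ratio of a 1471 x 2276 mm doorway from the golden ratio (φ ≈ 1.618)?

4.4%

Ratio = 2276 / 1471 ≈ 1.5472.
Ideal golden ratio ≈ 1.6180. |1.5472 − 1.6180| / 1.6180 ≈ 4.38% → 4.4%.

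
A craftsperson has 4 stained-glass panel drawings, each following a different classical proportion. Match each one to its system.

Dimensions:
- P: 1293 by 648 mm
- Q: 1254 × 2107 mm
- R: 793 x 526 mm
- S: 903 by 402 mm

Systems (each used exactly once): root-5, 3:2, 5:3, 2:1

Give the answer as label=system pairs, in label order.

P=2:1, Q=5:3, R=3:2, S=root-5

P = 1293/648 ≈ 1.995 → 2:1 (2.000)
Q = 2107/1254 ≈ 1.680 → 5:3 (1.667)
R = 793/526 ≈ 1.508 → 3:2 (1.500)
S = 903/402 ≈ 2.246 → root-5 (2.236)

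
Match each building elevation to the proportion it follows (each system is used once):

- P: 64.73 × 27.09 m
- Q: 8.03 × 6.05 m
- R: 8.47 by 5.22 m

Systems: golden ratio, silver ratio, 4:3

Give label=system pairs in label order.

Ratios: P ≈ 2.389; Q ≈ 1.327; R ≈ 1.623.
Targets: golden ratio ≈ 1.618; silver ratio ≈ 2.414; 4:3 ≈ 1.333.

P=silver ratio, Q=4:3, R=golden ratio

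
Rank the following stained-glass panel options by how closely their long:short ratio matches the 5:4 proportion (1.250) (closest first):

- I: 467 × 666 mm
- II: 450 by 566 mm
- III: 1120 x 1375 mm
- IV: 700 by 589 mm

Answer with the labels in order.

II, III, IV, I

I: 666/467 ≈ 1.426 → |1.426 − 1.250| = 0.176
II: 566/450 ≈ 1.258 → |1.258 − 1.250| = 0.008
III: 1375/1120 ≈ 1.228 → |1.228 − 1.250| = 0.022
IV: 700/589 ≈ 1.188 → |1.188 − 1.250| = 0.062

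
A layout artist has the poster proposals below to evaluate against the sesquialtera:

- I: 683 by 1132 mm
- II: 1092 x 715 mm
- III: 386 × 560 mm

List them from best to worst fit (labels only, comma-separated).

I: 1132/683 ≈ 1.657 → |1.657 − 1.500| = 0.157
II: 1092/715 ≈ 1.527 → |1.527 − 1.500| = 0.027
III: 560/386 ≈ 1.451 → |1.451 − 1.500| = 0.049

II, III, I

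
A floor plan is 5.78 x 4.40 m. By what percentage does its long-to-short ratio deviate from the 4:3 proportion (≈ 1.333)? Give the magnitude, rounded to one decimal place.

1.5%

Ratio = 5.78 / 4.40 ≈ 1.3136.
Ideal 4:3 ≈ 1.3333. |1.3136 − 1.3333| / 1.3333 ≈ 1.48% → 1.5%.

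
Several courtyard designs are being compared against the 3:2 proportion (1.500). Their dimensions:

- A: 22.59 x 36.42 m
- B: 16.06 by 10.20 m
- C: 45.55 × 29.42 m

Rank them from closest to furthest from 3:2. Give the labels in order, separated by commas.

Ratios: A = 36.42 / 22.59 ≈ 1.612; B = 16.06 / 10.20 ≈ 1.575; C = 45.55 / 29.42 ≈ 1.548.
|Δ from 1.500|: A 0.112; B 0.075; C 0.048.

C, B, A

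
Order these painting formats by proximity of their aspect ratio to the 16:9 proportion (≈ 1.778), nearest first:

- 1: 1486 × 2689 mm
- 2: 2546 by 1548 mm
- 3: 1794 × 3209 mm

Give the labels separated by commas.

3, 1, 2

Ratios: 1 = 2689 / 1486 ≈ 1.810; 2 = 2546 / 1548 ≈ 1.645; 3 = 3209 / 1794 ≈ 1.789.
|Δ from 1.778|: 1 0.032; 2 0.133; 3 0.011.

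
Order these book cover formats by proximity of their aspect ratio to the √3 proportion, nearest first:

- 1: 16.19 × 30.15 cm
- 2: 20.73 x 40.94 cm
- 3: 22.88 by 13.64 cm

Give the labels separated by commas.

1: 30.15/16.19 ≈ 1.862 → |1.862 − 1.732| = 0.130
2: 40.94/20.73 ≈ 1.975 → |1.975 − 1.732| = 0.243
3: 22.88/13.64 ≈ 1.677 → |1.677 − 1.732| = 0.055

3, 1, 2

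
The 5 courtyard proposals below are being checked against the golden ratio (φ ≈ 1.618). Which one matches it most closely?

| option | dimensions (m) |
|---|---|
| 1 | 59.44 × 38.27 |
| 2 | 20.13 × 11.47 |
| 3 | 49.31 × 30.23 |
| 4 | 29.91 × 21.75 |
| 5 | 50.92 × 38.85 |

Target golden ratio ≈ 1.618.
1: 1.553 (Δ0.065)  2: 1.755 (Δ0.137)  3: 1.631 (Δ0.013)  4: 1.375 (Δ0.243)  5: 1.311 (Δ0.307)

3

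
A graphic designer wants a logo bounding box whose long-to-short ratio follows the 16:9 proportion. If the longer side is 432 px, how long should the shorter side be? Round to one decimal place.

16:9 ≈ 1.77778.
Shorter side = 432 ÷ 1.77778 ≈ 243.000 → 243.0 px.

243.0 px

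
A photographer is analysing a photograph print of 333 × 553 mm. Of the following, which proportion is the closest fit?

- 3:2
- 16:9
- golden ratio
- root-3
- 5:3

Ratio = 553 / 333 ≈ 1.661.
Distances: 3:2 1.500 (Δ 0.161); 16:9 1.778 (Δ 0.117); golden ratio 1.618 (Δ 0.043); root-3 1.732 (Δ 0.071); 5:3 1.667 (Δ 0.006).

5:3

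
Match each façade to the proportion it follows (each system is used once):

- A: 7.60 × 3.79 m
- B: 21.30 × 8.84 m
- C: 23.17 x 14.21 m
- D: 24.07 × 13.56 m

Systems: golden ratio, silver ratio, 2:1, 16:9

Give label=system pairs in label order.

Ratios: A ≈ 2.005; B ≈ 2.410; C ≈ 1.631; D ≈ 1.775.
Targets: golden ratio ≈ 1.618; silver ratio ≈ 2.414; 2:1 ≈ 2.000; 16:9 ≈ 1.778.

A=2:1, B=silver ratio, C=golden ratio, D=16:9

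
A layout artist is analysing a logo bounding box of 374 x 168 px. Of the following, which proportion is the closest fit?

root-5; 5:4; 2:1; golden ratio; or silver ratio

root-5

374/168 ≈ 2.226. Nearest candidates are root-5 (2.236, off by 0.010) and silver ratio (2.414, off by 0.188).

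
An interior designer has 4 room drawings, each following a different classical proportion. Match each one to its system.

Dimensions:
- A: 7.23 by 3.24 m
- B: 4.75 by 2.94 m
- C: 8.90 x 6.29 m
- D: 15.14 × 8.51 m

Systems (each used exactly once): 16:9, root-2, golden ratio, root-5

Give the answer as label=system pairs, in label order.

A=root-5, B=golden ratio, C=root-2, D=16:9

Ratios: A ≈ 2.231; B ≈ 1.616; C ≈ 1.415; D ≈ 1.779.
Targets: 16:9 ≈ 1.778; root-2 ≈ 1.414; golden ratio ≈ 1.618; root-5 ≈ 2.236.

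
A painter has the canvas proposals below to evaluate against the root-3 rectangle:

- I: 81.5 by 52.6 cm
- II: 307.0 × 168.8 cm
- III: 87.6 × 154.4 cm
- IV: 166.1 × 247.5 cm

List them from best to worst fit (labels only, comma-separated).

I: 81.5/52.6 ≈ 1.549 → |1.549 − 1.732| = 0.183
II: 307.0/168.8 ≈ 1.819 → |1.819 − 1.732| = 0.087
III: 154.4/87.6 ≈ 1.763 → |1.763 − 1.732| = 0.031
IV: 247.5/166.1 ≈ 1.490 → |1.490 − 1.732| = 0.242

III, II, I, IV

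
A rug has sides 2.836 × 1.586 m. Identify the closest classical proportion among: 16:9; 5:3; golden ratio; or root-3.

16:9

2.836/1.586 ≈ 1.788. Nearest candidates are 16:9 (1.778, off by 0.010) and root-3 (1.732, off by 0.056).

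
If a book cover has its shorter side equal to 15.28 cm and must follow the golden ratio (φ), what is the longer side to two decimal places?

golden ratio ≈ 1.61803.
Longer side = 15.28 × 1.61803 ≈ 24.7235 → 24.72 cm.

24.72 cm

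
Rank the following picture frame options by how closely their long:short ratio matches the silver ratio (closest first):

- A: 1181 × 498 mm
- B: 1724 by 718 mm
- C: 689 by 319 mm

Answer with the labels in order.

B, A, C

Ratios: A = 1181 / 498 ≈ 2.371; B = 1724 / 718 ≈ 2.401; C = 689 / 319 ≈ 2.160.
|Δ from 2.414|: A 0.043; B 0.013; C 0.254.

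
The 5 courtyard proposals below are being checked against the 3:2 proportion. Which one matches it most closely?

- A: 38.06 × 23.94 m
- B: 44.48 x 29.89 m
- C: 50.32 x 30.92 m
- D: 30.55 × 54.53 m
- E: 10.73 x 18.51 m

Target 3:2 ≈ 1.500.
A: 1.590 (Δ0.090)  B: 1.488 (Δ0.012)  C: 1.627 (Δ0.127)  D: 1.785 (Δ0.285)  E: 1.725 (Δ0.225)

B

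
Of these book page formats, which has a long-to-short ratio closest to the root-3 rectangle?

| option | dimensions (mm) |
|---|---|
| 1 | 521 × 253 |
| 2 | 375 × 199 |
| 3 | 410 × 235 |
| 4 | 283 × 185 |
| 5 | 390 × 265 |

3

Ratios (long/short): 1 ≈ 2.059; 2 ≈ 1.884; 3 ≈ 1.745; 4 ≈ 1.530; 5 ≈ 1.472.
root-3 ≈ 1.732; option 3 is nearest (Δ 0.013).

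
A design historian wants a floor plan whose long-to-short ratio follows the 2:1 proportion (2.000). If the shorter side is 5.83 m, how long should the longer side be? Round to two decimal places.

2:1 = 2.00000.
Longer side = 5.83 × 2.00000 ≈ 11.6600 → 11.66 m.

11.66 m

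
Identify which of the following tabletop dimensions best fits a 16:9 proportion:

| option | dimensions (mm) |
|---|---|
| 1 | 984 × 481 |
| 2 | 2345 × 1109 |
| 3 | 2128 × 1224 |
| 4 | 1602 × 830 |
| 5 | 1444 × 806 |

5

Ratios (long/short): 1 ≈ 2.046; 2 ≈ 2.115; 3 ≈ 1.739; 4 ≈ 1.930; 5 ≈ 1.792.
16:9 ≈ 1.778; option 5 is nearest (Δ 0.014).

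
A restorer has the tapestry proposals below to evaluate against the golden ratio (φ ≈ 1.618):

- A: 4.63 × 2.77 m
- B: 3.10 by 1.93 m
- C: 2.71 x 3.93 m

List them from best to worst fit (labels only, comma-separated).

A: 4.63/2.77 ≈ 1.671 → |1.671 − 1.618| = 0.053
B: 3.10/1.93 ≈ 1.606 → |1.606 − 1.618| = 0.012
C: 3.93/2.71 ≈ 1.450 → |1.450 − 1.618| = 0.168

B, A, C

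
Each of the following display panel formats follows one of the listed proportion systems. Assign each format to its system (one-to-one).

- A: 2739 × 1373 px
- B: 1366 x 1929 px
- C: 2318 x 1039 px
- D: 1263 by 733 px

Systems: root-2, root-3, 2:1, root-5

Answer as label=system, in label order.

A=2:1, B=root-2, C=root-5, D=root-3

A = 2739/1373 ≈ 1.995 → 2:1 (2.000)
B = 1929/1366 ≈ 1.412 → root-2 (1.414)
C = 2318/1039 ≈ 2.231 → root-5 (2.236)
D = 1263/733 ≈ 1.723 → root-3 (1.732)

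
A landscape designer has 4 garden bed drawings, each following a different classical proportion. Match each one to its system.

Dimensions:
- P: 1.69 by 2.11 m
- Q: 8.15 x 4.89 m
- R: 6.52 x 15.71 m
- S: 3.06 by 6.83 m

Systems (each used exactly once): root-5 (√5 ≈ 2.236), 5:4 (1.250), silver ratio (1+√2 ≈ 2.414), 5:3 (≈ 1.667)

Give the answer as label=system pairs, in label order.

P = 2.11/1.69 ≈ 1.249 → 5:4 (1.250)
Q = 8.15/4.89 ≈ 1.667 → 5:3 (1.667)
R = 15.71/6.52 ≈ 2.410 → silver ratio (2.414)
S = 6.83/3.06 ≈ 2.232 → root-5 (2.236)

P=5:4, Q=5:3, R=silver ratio, S=root-5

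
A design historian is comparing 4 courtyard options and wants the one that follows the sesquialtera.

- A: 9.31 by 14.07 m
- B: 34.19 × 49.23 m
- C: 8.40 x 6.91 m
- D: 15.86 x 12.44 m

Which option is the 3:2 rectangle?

Ratios (long/short): A ≈ 1.511; B ≈ 1.440; C ≈ 1.216; D ≈ 1.275.
3:2 ≈ 1.500; option A is nearest (Δ 0.011).

A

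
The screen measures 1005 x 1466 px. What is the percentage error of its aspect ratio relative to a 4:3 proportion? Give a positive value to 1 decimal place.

9.4%

Ratio = 1466 / 1005 ≈ 1.4587.
Ideal 4:3 ≈ 1.3333. |1.4587 − 1.3333| / 1.3333 ≈ 9.41% → 9.4%.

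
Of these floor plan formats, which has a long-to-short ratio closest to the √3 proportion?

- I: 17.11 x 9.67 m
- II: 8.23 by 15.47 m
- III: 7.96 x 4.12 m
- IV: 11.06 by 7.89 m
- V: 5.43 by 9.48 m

V

Target root-3 ≈ 1.732.
I: 1.769 (Δ0.037)  II: 1.880 (Δ0.148)  III: 1.932 (Δ0.200)  IV: 1.402 (Δ0.330)  V: 1.746 (Δ0.014)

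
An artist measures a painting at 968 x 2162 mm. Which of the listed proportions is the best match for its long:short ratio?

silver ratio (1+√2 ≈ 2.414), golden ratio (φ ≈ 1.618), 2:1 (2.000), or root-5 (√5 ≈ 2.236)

root-5

Ratio = 2162 / 968 ≈ 2.233.
Distances: silver ratio 2.414 (Δ 0.181); golden ratio 1.618 (Δ 0.615); 2:1 2.000 (Δ 0.233); root-5 2.236 (Δ 0.003).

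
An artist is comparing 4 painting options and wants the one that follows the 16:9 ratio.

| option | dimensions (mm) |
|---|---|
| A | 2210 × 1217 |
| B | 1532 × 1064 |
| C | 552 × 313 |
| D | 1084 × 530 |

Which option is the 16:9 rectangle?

Target 16:9 ≈ 1.778.
A: 1.816 (Δ0.038)  B: 1.440 (Δ0.338)  C: 1.764 (Δ0.014)  D: 2.045 (Δ0.267)

C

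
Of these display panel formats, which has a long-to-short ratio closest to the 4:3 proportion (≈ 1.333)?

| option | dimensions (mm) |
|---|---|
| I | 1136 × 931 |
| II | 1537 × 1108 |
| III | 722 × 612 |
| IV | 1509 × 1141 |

IV

Target 4:3 ≈ 1.333.
I: 1.220 (Δ0.113)  II: 1.387 (Δ0.054)  III: 1.180 (Δ0.153)  IV: 1.323 (Δ0.010)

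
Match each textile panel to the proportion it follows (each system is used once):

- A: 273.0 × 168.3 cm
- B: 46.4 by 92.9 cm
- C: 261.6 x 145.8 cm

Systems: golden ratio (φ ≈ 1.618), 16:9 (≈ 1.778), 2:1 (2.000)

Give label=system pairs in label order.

Ratios: A ≈ 1.622; B ≈ 2.002; C ≈ 1.794.
Targets: golden ratio ≈ 1.618; 16:9 ≈ 1.778; 2:1 ≈ 2.000.

A=golden ratio, B=2:1, C=16:9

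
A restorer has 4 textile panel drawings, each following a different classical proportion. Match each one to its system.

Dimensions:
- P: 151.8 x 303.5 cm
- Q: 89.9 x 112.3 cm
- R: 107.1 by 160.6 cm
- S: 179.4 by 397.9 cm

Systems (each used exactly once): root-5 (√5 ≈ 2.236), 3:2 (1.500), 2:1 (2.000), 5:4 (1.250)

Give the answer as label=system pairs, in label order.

P=2:1, Q=5:4, R=3:2, S=root-5

P = 303.5/151.8 ≈ 1.999 → 2:1 (2.000)
Q = 112.3/89.9 ≈ 1.249 → 5:4 (1.250)
R = 160.6/107.1 ≈ 1.500 → 3:2 (1.500)
S = 397.9/179.4 ≈ 2.218 → root-5 (2.236)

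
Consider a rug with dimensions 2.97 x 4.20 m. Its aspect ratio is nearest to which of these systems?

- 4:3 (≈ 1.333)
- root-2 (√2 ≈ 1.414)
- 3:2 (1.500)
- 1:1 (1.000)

root-2

Ratio = 4.20 / 2.97 ≈ 1.414.
Distances: 4:3 1.333 (Δ 0.081); root-2 1.414 (Δ 0.000); 3:2 1.500 (Δ 0.086); 1:1 1.000 (Δ 0.414).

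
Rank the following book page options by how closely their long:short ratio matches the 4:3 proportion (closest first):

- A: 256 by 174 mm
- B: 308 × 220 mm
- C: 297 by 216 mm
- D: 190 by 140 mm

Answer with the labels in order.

A: 256/174 ≈ 1.471 → |1.471 − 1.333| = 0.138
B: 308/220 ≈ 1.400 → |1.400 − 1.333| = 0.067
C: 297/216 ≈ 1.375 → |1.375 − 1.333| = 0.042
D: 190/140 ≈ 1.357 → |1.357 − 1.333| = 0.024

D, C, B, A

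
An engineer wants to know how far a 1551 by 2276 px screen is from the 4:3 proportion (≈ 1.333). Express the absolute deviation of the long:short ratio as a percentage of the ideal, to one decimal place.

Ratio = 2276 / 1551 ≈ 1.4674.
Ideal 4:3 ≈ 1.3333. |1.4674 − 1.3333| / 1.3333 ≈ 10.06% → 10.1%.

10.1%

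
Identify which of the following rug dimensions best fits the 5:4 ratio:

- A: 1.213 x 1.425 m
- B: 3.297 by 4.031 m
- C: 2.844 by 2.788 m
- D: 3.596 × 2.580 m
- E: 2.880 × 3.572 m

Ratios (long/short): A ≈ 1.175; B ≈ 1.223; C ≈ 1.020; D ≈ 1.394; E ≈ 1.240.
5:4 ≈ 1.250; option E is nearest (Δ 0.010).

E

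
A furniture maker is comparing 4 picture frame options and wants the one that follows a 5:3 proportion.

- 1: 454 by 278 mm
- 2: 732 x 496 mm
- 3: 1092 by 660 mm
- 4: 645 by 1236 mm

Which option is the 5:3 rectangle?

3

Ratios (long/short): 1 ≈ 1.633; 2 ≈ 1.476; 3 ≈ 1.655; 4 ≈ 1.916.
5:3 ≈ 1.667; option 3 is nearest (Δ 0.012).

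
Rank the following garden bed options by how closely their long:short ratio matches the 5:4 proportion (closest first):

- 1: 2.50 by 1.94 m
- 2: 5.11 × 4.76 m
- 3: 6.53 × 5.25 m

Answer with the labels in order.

Ratios: 1 = 2.50 / 1.94 ≈ 1.289; 2 = 5.11 / 4.76 ≈ 1.074; 3 = 6.53 / 5.25 ≈ 1.244.
|Δ from 1.250|: 1 0.039; 2 0.176; 3 0.006.

3, 1, 2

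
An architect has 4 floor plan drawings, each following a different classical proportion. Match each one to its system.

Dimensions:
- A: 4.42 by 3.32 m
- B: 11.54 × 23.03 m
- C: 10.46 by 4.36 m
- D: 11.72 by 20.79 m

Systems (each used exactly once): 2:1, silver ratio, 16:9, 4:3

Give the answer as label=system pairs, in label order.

A = 4.42/3.32 ≈ 1.331 → 4:3 (1.333)
B = 23.03/11.54 ≈ 1.996 → 2:1 (2.000)
C = 10.46/4.36 ≈ 2.399 → silver ratio (2.414)
D = 20.79/11.72 ≈ 1.774 → 16:9 (1.778)

A=4:3, B=2:1, C=silver ratio, D=16:9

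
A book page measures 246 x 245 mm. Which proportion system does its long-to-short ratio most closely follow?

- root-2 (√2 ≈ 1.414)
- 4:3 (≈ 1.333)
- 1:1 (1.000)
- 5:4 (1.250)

1:1

Ratio = 246 / 245 ≈ 1.004.
Distances: root-2 1.414 (Δ 0.410); 4:3 1.333 (Δ 0.329); 1:1 1.000 (Δ 0.004); 5:4 1.250 (Δ 0.246).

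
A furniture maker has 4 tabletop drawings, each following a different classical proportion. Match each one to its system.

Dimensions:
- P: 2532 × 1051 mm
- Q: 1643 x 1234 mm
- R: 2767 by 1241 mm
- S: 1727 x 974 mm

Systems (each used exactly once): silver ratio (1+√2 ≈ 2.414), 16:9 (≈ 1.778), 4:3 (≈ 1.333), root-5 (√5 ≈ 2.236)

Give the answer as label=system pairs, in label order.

P=silver ratio, Q=4:3, R=root-5, S=16:9

P = 2532/1051 ≈ 2.409 → silver ratio (2.414)
Q = 1643/1234 ≈ 1.331 → 4:3 (1.333)
R = 2767/1241 ≈ 2.230 → root-5 (2.236)
S = 1727/974 ≈ 1.773 → 16:9 (1.778)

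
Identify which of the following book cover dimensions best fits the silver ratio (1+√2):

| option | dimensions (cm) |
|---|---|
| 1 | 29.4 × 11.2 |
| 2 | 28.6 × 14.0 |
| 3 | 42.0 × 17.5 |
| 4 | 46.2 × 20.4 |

Target silver ratio ≈ 2.414.
1: 2.625 (Δ0.211)  2: 2.043 (Δ0.371)  3: 2.400 (Δ0.014)  4: 2.265 (Δ0.149)

3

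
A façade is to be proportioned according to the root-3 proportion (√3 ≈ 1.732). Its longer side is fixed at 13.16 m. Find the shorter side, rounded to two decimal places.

7.60 m

root-3 ≈ 1.73205.
Shorter side = 13.16 ÷ 1.73205 ≈ 7.5979 → 7.60 m.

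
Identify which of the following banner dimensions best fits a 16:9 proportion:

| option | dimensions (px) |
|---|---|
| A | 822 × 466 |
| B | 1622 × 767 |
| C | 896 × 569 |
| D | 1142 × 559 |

A

Target 16:9 ≈ 1.778.
A: 1.764 (Δ0.014)  B: 2.115 (Δ0.337)  C: 1.575 (Δ0.203)  D: 2.043 (Δ0.265)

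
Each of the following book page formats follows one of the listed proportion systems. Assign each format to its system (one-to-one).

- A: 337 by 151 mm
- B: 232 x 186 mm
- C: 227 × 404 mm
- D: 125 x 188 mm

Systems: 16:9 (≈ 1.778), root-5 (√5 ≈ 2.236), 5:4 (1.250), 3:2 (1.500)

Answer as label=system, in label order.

A=root-5, B=5:4, C=16:9, D=3:2

Ratios: A ≈ 2.232; B ≈ 1.247; C ≈ 1.780; D ≈ 1.504.
Targets: 16:9 ≈ 1.778; root-5 ≈ 2.236; 5:4 ≈ 1.250; 3:2 ≈ 1.500.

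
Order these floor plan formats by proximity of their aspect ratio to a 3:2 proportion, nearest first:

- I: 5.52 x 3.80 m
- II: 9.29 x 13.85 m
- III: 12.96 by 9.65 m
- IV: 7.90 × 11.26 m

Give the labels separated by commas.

II, I, IV, III

Ratios: I = 5.52 / 3.80 ≈ 1.453; II = 13.85 / 9.29 ≈ 1.491; III = 12.96 / 9.65 ≈ 1.343; IV = 11.26 / 7.90 ≈ 1.425.
|Δ from 1.500|: I 0.047; II 0.009; III 0.157; IV 0.075.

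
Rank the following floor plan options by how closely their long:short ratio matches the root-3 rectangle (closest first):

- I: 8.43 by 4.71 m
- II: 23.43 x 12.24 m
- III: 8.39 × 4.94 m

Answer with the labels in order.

III, I, II

I: 8.43/4.71 ≈ 1.790 → |1.790 − 1.732| = 0.058
II: 23.43/12.24 ≈ 1.914 → |1.914 − 1.732| = 0.182
III: 8.39/4.94 ≈ 1.698 → |1.698 − 1.732| = 0.034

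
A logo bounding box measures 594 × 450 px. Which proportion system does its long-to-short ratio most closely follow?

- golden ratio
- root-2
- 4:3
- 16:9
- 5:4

4:3

Ratio = 594 / 450 ≈ 1.320.
Distances: golden ratio 1.618 (Δ 0.298); root-2 1.414 (Δ 0.094); 4:3 1.333 (Δ 0.013); 16:9 1.778 (Δ 0.458); 5:4 1.250 (Δ 0.070).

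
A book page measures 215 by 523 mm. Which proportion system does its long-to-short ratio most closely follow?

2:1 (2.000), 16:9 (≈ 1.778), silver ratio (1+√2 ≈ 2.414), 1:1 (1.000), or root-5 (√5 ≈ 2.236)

silver ratio

523/215 ≈ 2.433. Nearest candidates are silver ratio (2.414, off by 0.019) and root-5 (2.236, off by 0.197).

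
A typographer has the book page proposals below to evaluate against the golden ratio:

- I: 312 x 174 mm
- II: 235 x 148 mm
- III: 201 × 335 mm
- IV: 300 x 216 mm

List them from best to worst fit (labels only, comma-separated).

II, III, I, IV

I: 312/174 ≈ 1.793 → |1.793 − 1.618| = 0.175
II: 235/148 ≈ 1.588 → |1.588 − 1.618| = 0.030
III: 335/201 ≈ 1.667 → |1.667 − 1.618| = 0.049
IV: 300/216 ≈ 1.389 → |1.389 − 1.618| = 0.229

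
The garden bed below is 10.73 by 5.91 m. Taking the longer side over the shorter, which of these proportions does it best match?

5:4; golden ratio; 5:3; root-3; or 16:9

16:9

10.73/5.91 ≈ 1.816. Nearest candidates are 16:9 (1.778, off by 0.038) and root-3 (1.732, off by 0.084).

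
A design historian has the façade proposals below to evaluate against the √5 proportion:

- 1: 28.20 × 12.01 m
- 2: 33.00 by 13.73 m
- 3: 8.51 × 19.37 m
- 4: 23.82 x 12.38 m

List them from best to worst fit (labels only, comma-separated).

3, 1, 2, 4

Ratios: 1 = 28.20 / 12.01 ≈ 2.348; 2 = 33.00 / 13.73 ≈ 2.403; 3 = 19.37 / 8.51 ≈ 2.276; 4 = 23.82 / 12.38 ≈ 1.924.
|Δ from 2.236|: 1 0.112; 2 0.167; 3 0.040; 4 0.312.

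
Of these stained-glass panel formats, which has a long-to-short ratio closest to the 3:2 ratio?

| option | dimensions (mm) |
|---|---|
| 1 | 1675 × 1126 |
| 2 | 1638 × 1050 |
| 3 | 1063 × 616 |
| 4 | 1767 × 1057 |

1

Target 3:2 ≈ 1.500.
1: 1.488 (Δ0.012)  2: 1.560 (Δ0.060)  3: 1.726 (Δ0.226)  4: 1.672 (Δ0.172)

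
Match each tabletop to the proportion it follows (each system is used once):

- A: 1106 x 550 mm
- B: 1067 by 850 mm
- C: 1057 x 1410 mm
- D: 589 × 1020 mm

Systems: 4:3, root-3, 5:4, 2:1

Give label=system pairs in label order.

A=2:1, B=5:4, C=4:3, D=root-3

Ratios: A ≈ 2.011; B ≈ 1.255; C ≈ 1.334; D ≈ 1.732.
Targets: 4:3 ≈ 1.333; root-3 ≈ 1.732; 5:4 ≈ 1.250; 2:1 ≈ 2.000.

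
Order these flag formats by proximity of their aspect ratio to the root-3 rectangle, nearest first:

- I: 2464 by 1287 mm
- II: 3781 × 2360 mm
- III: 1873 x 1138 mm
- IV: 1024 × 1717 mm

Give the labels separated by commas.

IV, III, II, I

I: 2464/1287 ≈ 1.915 → |1.915 − 1.732| = 0.183
II: 3781/2360 ≈ 1.602 → |1.602 − 1.732| = 0.130
III: 1873/1138 ≈ 1.646 → |1.646 − 1.732| = 0.086
IV: 1717/1024 ≈ 1.677 → |1.677 − 1.732| = 0.055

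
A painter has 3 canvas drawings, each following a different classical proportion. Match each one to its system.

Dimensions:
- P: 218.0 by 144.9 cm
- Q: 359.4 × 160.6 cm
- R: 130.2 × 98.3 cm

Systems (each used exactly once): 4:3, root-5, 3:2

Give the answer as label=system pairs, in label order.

P=3:2, Q=root-5, R=4:3

Ratios: P ≈ 1.504; Q ≈ 2.238; R ≈ 1.325.
Targets: 4:3 ≈ 1.333; root-5 ≈ 2.236; 3:2 ≈ 1.500.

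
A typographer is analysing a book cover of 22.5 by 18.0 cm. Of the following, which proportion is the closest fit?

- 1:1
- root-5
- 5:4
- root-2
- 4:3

5:4

Ratio = 22.5 / 18.0 ≈ 1.250.
Distances: 1:1 1.000 (Δ 0.250); root-5 2.236 (Δ 0.986); 5:4 1.250 (Δ 0.000); root-2 1.414 (Δ 0.164); 4:3 1.333 (Δ 0.083).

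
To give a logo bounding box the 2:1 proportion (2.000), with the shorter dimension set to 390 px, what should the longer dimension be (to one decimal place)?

2:1 = 2.00000.
Longer side = 390 × 2.00000 ≈ 780.000 → 780.0 px.

780.0 px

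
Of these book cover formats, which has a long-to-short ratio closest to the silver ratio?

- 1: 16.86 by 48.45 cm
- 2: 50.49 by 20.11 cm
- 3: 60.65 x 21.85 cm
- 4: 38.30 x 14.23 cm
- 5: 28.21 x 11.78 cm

Ratios (long/short): 1 ≈ 2.874; 2 ≈ 2.511; 3 ≈ 2.776; 4 ≈ 2.691; 5 ≈ 2.395.
silver ratio ≈ 2.414; option 5 is nearest (Δ 0.019).

5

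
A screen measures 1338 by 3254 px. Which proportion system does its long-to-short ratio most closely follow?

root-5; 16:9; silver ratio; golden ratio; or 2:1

silver ratio

Ratio = 3254 / 1338 ≈ 2.432.
Distances: root-5 2.236 (Δ 0.196); 16:9 1.778 (Δ 0.654); silver ratio 2.414 (Δ 0.018); golden ratio 1.618 (Δ 0.814); 2:1 2.000 (Δ 0.432).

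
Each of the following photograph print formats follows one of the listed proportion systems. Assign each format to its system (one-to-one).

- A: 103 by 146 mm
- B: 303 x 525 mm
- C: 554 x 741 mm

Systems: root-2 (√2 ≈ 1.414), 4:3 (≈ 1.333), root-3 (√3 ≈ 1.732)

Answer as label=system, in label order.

A=root-2, B=root-3, C=4:3

A = 146/103 ≈ 1.417 → root-2 (1.414)
B = 525/303 ≈ 1.733 → root-3 (1.732)
C = 741/554 ≈ 1.338 → 4:3 (1.333)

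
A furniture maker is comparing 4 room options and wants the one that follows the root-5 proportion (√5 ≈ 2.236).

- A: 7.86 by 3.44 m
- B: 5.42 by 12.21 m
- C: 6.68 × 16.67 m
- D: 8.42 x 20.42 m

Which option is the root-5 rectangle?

B

Ratios (long/short): A ≈ 2.285; B ≈ 2.253; C ≈ 2.496; D ≈ 2.425.
root-5 ≈ 2.236; option B is nearest (Δ 0.017).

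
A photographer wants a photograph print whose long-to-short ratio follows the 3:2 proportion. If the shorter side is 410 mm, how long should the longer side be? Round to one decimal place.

3:2 = 1.50000.
Longer side = 410 × 1.50000 ≈ 615.000 → 615.0 mm.

615.0 mm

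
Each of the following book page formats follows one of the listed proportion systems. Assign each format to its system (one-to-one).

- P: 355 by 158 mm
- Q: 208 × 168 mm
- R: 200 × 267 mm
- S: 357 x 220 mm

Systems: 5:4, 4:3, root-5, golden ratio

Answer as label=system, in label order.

P = 355/158 ≈ 2.247 → root-5 (2.236)
Q = 208/168 ≈ 1.238 → 5:4 (1.250)
R = 267/200 ≈ 1.335 → 4:3 (1.333)
S = 357/220 ≈ 1.623 → golden ratio (1.618)

P=root-5, Q=5:4, R=4:3, S=golden ratio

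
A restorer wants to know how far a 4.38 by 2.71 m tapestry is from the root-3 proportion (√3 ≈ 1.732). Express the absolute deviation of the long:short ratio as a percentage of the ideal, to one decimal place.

6.7%

Ratio = 4.38 / 2.71 ≈ 1.6162.
Ideal root-3 ≈ 1.7321. |1.6162 − 1.7321| / 1.7321 ≈ 6.69% → 6.7%.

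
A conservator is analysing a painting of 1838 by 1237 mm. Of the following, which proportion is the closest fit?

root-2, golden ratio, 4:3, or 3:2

3:2

1838/1237 ≈ 1.486. Nearest candidates are 3:2 (1.500, off by 0.014) and root-2 (1.414, off by 0.072).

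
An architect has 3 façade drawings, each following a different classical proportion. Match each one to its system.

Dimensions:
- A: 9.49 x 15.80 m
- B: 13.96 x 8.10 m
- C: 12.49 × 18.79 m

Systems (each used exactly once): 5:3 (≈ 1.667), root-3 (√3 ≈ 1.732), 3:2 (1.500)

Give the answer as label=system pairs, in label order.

A=5:3, B=root-3, C=3:2

A = 15.80/9.49 ≈ 1.665 → 5:3 (1.667)
B = 13.96/8.10 ≈ 1.723 → root-3 (1.732)
C = 18.79/12.49 ≈ 1.504 → 3:2 (1.500)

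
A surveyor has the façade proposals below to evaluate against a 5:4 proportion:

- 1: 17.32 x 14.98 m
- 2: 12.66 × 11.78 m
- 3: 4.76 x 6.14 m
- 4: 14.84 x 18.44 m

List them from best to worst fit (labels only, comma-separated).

1: 17.32/14.98 ≈ 1.156 → |1.156 − 1.250| = 0.094
2: 12.66/11.78 ≈ 1.075 → |1.075 − 1.250| = 0.175
3: 6.14/4.76 ≈ 1.290 → |1.290 − 1.250| = 0.040
4: 18.44/14.84 ≈ 1.243 → |1.243 − 1.250| = 0.007

4, 3, 1, 2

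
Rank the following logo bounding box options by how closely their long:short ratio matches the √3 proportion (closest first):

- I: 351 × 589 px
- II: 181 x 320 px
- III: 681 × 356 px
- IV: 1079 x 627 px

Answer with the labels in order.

Ratios: I = 589 / 351 ≈ 1.678; II = 320 / 181 ≈ 1.768; III = 681 / 356 ≈ 1.913; IV = 1079 / 627 ≈ 1.721.
|Δ from 1.732|: I 0.054; II 0.036; III 0.181; IV 0.011.

IV, II, I, III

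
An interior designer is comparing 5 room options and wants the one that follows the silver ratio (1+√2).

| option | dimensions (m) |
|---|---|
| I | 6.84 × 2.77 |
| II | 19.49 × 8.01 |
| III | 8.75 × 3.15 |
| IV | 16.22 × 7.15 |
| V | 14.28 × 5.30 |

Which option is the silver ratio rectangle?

II

Target silver ratio ≈ 2.414.
I: 2.469 (Δ0.055)  II: 2.433 (Δ0.019)  III: 2.778 (Δ0.364)  IV: 2.269 (Δ0.145)  V: 2.694 (Δ0.280)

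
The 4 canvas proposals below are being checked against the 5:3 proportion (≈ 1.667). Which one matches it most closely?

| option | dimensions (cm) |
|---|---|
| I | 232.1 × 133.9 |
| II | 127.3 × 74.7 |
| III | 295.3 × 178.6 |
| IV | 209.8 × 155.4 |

III

Ratios (long/short): I ≈ 1.733; II ≈ 1.704; III ≈ 1.653; IV ≈ 1.350.
5:3 ≈ 1.667; option III is nearest (Δ 0.014).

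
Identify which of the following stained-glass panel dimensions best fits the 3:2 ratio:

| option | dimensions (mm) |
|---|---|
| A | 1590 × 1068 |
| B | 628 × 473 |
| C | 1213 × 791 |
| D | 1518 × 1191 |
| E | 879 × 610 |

A

Ratios (long/short): A ≈ 1.489; B ≈ 1.328; C ≈ 1.534; D ≈ 1.275; E ≈ 1.441.
3:2 ≈ 1.500; option A is nearest (Δ 0.011).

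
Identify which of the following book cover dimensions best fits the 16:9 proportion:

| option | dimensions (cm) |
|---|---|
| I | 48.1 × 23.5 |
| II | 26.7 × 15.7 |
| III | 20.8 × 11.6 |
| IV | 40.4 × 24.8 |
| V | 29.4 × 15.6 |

III

Target 16:9 ≈ 1.778.
I: 2.047 (Δ0.269)  II: 1.701 (Δ0.077)  III: 1.793 (Δ0.015)  IV: 1.629 (Δ0.149)  V: 1.885 (Δ0.107)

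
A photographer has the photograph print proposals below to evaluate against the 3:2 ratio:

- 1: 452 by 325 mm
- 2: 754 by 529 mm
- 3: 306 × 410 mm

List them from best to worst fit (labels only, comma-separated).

2, 1, 3

1: 452/325 ≈ 1.391 → |1.391 − 1.500| = 0.109
2: 754/529 ≈ 1.425 → |1.425 − 1.500| = 0.075
3: 410/306 ≈ 1.340 → |1.340 − 1.500| = 0.160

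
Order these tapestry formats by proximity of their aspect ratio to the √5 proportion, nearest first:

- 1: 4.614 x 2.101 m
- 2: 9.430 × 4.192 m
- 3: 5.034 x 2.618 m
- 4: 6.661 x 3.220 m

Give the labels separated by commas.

2, 1, 4, 3

1: 4.614/2.101 ≈ 2.196 → |2.196 − 2.236| = 0.040
2: 9.430/4.192 ≈ 2.250 → |2.250 − 2.236| = 0.014
3: 5.034/2.618 ≈ 1.923 → |1.923 − 2.236| = 0.313
4: 6.661/3.220 ≈ 2.069 → |2.069 − 2.236| = 0.167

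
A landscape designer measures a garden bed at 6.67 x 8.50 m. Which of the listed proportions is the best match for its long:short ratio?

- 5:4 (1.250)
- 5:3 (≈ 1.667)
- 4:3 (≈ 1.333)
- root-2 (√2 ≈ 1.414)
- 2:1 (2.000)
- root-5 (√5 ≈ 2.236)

5:4

Ratio = 8.50 / 6.67 ≈ 1.274.
Distances: 5:4 1.250 (Δ 0.024); 5:3 1.667 (Δ 0.393); 4:3 1.333 (Δ 0.059); root-2 1.414 (Δ 0.140); 2:1 2.000 (Δ 0.726); root-5 2.236 (Δ 0.962).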